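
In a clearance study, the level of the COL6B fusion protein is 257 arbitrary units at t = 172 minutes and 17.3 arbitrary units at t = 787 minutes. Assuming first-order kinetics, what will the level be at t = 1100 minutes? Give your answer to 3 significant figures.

4.38 arbitrary units

Over Δt = 787 − 172 = 615 minutes, the level fell by a factor of 257/17.3 ≈ 14.855.
n = log₂(14.855) ≈ 3.8929 half-lives, so t½ = 615/3.8929 ≈ 157.98 minutes.
From t = 787 to t = 1100: 17.3 × (1/2)^((1100−787)/157.98) ≈ 4.3815 arbitrary units.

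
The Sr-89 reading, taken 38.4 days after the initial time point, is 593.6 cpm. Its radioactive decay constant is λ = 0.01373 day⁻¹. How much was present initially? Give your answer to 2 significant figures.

1000 cpm

t½ = ln 2 / λ = 0.69315 / 0.01373 ≈ 50.484 days.
Number of half-lives elapsed: n = 38.4/50.484 ≈ 0.76063.
A₀ = A × 2^n = 593.6 × 2^0.76063 = 593.6 × 1.6942 ≈ 1005.7 cpm.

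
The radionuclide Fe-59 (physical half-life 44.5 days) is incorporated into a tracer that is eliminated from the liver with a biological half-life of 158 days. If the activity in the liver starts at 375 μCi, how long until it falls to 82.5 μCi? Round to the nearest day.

1/t_eff = 1/t_phys + 1/t_biol = 1/44.5 + 1/158 = 0.028801 per day.
t_eff = 44.5 × 158 / (44.5 + 158) ≈ 34.721 days.
n = log₂(375/82.5) ≈ 2.1844; t = 2.1844 × 34.721 ≈ 75.845 days.

76 days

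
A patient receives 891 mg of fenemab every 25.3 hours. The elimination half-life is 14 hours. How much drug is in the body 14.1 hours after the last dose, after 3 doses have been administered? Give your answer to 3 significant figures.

The 3 doses were given 64.7, 39.4, 14.1 hours ago.
Total = 891·(1/2)^(64.7/14) + 891·(1/2)^(39.4/14) + 891·(1/2)^(14.1/14)
      = 36.198 + 126.68 + 443.3 ≈ 606.17 mg.

606 mg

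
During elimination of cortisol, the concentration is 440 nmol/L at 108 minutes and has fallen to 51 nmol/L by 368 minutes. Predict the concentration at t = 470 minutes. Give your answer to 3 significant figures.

21.9 nmol/L

Over Δt = 368 − 108 = 260 minutes, the level fell by a factor of 440/51 ≈ 8.6275.
n = log₂(8.6275) ≈ 3.1089 half-lives, so t½ = 260/3.1089 ≈ 83.63 minutes.
From t = 368 to t = 470: 51 × (1/2)^((470−368)/83.63) ≈ 21.899 nmol/L.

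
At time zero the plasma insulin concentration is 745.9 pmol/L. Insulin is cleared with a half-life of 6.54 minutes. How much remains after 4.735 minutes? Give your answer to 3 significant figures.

452 pmol/L

Number of half-lives: n = 4.735/6.54 ≈ 0.72401.
Remaining = 745.9 × (1/2)^0.72401 = 745.9 × 0.60541 ≈ 451.58 pmol/L.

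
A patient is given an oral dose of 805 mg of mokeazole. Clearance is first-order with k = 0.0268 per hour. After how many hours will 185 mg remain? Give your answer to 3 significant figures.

54.9 hours

t½ = ln 2 / k = 0.69315 / 0.0268 ≈ 25.864 hours.
Fraction remaining = 185/805 ≈ 0.22981.
n = log₂(805/185) = ln(4.3514)/ln 2 ≈ 2.1215 half-lives.
t = n × t½ = 2.1215 × 25.864 ≈ 54.869 hours.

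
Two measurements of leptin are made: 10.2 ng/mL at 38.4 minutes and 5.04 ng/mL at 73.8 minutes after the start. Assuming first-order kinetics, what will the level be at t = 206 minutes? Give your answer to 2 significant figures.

Over Δt = 73.8 − 38.4 = 35.4 minutes, the level fell by a factor of 10.2/5.04 ≈ 2.0238.
n = log₂(2.0238) ≈ 1.0171 half-lives, so t½ = 35.4/1.0171 ≈ 34.806 minutes.
From t = 73.8 to t = 206: 5.04 × (1/2)^((206−73.8)/34.806) ≈ 0.36229 ng/mL.

0.36 ng/mL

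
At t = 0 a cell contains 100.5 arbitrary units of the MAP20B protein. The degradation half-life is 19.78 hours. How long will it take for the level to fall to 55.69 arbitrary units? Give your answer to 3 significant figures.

16.8 hours

Fraction remaining = 55.69/100.5 ≈ 0.55413.
n = log₂(100.5/55.69) = ln(1.8046)/ln 2 ≈ 0.85171 half-lives.
t = n × t½ = 0.85171 × 19.78 ≈ 16.847 hours.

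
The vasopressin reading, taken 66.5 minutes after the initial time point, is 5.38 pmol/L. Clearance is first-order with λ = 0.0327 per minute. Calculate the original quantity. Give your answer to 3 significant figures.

47.3 pmol/L

t½ = ln 2 / λ = 0.69315 / 0.0327 ≈ 21.197 minutes.
Number of half-lives elapsed: n = 66.5/21.197 ≈ 3.1372.
A₀ = A × 2^n = 5.38 × 2^3.1372 = 5.38 × 8.7982 ≈ 47.334 pmol/L.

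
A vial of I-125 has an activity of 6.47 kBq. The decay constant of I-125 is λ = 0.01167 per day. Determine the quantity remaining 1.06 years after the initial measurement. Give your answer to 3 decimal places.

t½ = ln 2 / λ = 0.69315 / 0.01167 ≈ 59.396 days.
Convert the elapsed time: 1.06 years = 386.9 days.
Number of half-lives: n = 386.9/59.396 ≈ 6.5139.
Remaining = 6.47 × (1/2)^6.5139 = 6.47 × 0.010942 ≈ 0.070796 kBq.

0.071 kBq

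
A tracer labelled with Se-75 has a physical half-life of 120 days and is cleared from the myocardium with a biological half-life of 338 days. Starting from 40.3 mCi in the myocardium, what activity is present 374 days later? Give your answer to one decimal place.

1/t_eff = 1/t_phys + 1/t_biol = 1/120 + 1/338 = 0.011292 per day.
t_eff = 120 × 338 / (120 + 338) ≈ 88.559 days.
Remaining = 40.3 × (1/2)^(374/88.559) = 40.3 × (1/2)^4.2232 ≈ 2.1578 mCi.

2.2 mCi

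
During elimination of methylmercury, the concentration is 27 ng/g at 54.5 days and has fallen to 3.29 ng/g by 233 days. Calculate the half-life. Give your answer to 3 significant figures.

Over Δt = 233 − 54.5 = 178.5 days, the level fell by a factor of 27/3.29 ≈ 8.2067.
n = log₂(8.2067) ≈ 3.0368 half-lives, so t½ = 178.5/3.0368 ≈ 58.779 days.

58.8 days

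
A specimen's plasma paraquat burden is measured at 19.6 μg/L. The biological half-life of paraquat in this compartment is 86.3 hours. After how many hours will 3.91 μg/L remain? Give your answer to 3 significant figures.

201 hours

Fraction remaining = 3.91/19.6 ≈ 0.19949.
n = log₂(19.6/3.91) = ln(5.0128)/ln 2 ≈ 2.3256 half-lives.
t = n × t½ = 2.3256 × 86.3 ≈ 200.7 hours.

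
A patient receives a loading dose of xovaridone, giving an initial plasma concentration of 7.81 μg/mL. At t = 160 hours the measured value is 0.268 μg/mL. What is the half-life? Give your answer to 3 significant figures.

32.9 hours

A/A₀ = 0.268/7.81 ≈ 0.034315.
n = log₂(29.142) ≈ 4.865 half-lives elapsed in 160 hours.
t½ = 160/4.865 ≈ 32.888 hours.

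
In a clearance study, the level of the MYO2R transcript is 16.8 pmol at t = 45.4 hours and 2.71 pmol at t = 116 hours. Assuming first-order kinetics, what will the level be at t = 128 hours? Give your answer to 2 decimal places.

1.99 pmol

Over Δt = 116 − 45.4 = 70.6 hours, the level fell by a factor of 16.8/2.71 ≈ 6.1993.
n = log₂(6.1993) ≈ 2.6321 half-lives, so t½ = 70.6/2.6321 ≈ 26.823 hours.
From t = 116 to t = 128: 2.71 × (1/2)^((128−116)/26.823) ≈ 1.9874 pmol.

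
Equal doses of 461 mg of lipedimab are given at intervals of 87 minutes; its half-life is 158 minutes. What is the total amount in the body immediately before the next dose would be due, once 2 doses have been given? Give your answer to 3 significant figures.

The 2 doses were given 174, 87 minutes ago.
Total = 461·(1/2)^(174/158) + 461·(1/2)^(87/158)
      = 214.88 + 314.73 ≈ 529.61 mg.

530 mg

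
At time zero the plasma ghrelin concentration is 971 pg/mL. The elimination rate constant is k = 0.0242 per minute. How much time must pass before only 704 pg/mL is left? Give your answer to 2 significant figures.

t½ = ln 2 / k = 0.69315 / 0.0242 ≈ 28.642 minutes.
Fraction remaining = 704/971 ≈ 0.72503.
n = log₂(971/704) = ln(1.3793)/ln 2 ≈ 0.4639 half-lives.
t = n × t½ = 0.4639 × 28.642 ≈ 13.287 minutes.

13 minutes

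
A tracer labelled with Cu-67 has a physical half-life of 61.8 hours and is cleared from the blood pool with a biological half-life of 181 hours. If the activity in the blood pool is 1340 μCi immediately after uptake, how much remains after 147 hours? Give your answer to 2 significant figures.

150 μCi

1/t_eff = 1/t_phys + 1/t_biol = 1/61.8 + 1/181 = 0.021706 per hour.
t_eff = 61.8 × 181 / (61.8 + 181) ≈ 46.07 hours.
Remaining = 1340 × (1/2)^(147/46.07) = 1340 × (1/2)^3.1908 ≈ 146.75 μCi.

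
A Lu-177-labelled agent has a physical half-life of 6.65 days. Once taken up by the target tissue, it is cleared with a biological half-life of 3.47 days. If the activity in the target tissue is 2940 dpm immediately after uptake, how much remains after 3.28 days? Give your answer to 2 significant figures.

1100 dpm

1/t_eff = 1/t_phys + 1/t_biol = 1/6.65 + 1/3.47 = 0.43856 per day.
t_eff = 6.65 × 3.47 / (6.65 + 3.47) ≈ 2.2802 days.
Remaining = 2940 × (1/2)^(3.28/2.2802) = 2940 × (1/2)^1.4385 ≈ 1084.7 dpm.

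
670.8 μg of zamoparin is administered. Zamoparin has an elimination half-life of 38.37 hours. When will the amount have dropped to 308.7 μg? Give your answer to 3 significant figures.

Fraction remaining = 308.7/670.8 ≈ 0.4602.
n = log₂(670.8/308.7) = ln(2.173)/ln 2 ≈ 1.1197 half-lives.
t = n × t½ = 1.1197 × 38.37 ≈ 42.962 hours.

43.0 hours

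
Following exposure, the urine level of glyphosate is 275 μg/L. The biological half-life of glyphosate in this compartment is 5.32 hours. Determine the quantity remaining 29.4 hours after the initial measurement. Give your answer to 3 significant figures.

Number of half-lives: n = 29.4/5.32 ≈ 5.5263.
Remaining = 275 × (1/2)^5.5263 = 275 × 0.021698 ≈ 5.9669 μg/L.

5.97 μg/L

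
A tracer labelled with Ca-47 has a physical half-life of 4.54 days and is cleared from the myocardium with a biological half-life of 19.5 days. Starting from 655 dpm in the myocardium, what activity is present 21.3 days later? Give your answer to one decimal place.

11.9 dpm

1/t_eff = 1/t_phys + 1/t_biol = 1/4.54 + 1/19.5 = 0.27155 per day.
t_eff = 4.54 × 19.5 / (4.54 + 19.5) ≈ 3.6826 days.
Remaining = 655 × (1/2)^(21.3/3.6826) = 655 × (1/2)^5.7839 ≈ 11.888 dpm.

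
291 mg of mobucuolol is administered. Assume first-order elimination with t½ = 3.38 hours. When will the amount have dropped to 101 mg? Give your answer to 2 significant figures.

Fraction remaining = 101/291 ≈ 0.34708.
n = log₂(291/101) = ln(2.8812)/ln 2 ≈ 1.5267 half-lives.
t = n × t½ = 1.5267 × 3.38 ≈ 5.1601 hours.

5.2 hours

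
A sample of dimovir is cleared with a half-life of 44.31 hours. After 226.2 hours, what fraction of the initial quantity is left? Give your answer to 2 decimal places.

0.03

n = 226.2/44.31 ≈ 5.1049 half-lives.
Fraction remaining = (1/2)^5.1049 ≈ 0.029058.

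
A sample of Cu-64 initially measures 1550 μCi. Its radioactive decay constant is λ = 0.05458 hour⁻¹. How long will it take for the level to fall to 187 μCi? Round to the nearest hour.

t½ = ln 2 / λ = 0.69315 / 0.05458 ≈ 12.7 hours.
Fraction remaining = 187/1550 ≈ 0.12065.
n = log₂(1550/187) = ln(8.2888)/ln 2 ≈ 3.0512 half-lives.
t = n × t½ = 3.0512 × 12.7 ≈ 38.749 hours.

39 hours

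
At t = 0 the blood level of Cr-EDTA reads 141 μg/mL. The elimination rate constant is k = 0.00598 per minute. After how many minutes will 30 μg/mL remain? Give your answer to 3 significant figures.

259 minutes

t½ = ln 2 / k = 0.69315 / 0.00598 ≈ 115.91 minutes.
Fraction remaining = 30/141 ≈ 0.21277.
n = log₂(141/30) = ln(4.7)/ln 2 ≈ 2.2327 half-lives.
t = n × t½ = 2.2327 × 115.91 ≈ 258.79 minutes.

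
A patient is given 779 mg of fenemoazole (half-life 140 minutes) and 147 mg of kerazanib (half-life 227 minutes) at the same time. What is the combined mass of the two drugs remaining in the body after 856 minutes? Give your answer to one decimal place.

fenemoazole: 779 × (1/2)^(856/140) = 779 × (1/2)^6.1143 ≈ 11.245 mg.
kerazanib: 147 × (1/2)^(856/227) = 147 × (1/2)^3.7709 ≈ 10.769 mg.
Total = 11.245 + 10.769 ≈ 22.013 mg.

22.0 mg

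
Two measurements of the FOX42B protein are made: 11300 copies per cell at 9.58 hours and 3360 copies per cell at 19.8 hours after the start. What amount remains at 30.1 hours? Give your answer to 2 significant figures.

Over Δt = 19.8 − 9.58 = 10.22 hours, the level fell by a factor of 11300/3360 ≈ 3.3631.
n = log₂(3.3631) ≈ 1.7498 half-lives, so t½ = 10.22/1.7498 ≈ 5.8407 hours.
From t = 19.8 to t = 30.1: 3360 × (1/2)^((30.1−19.8)/5.8407) ≈ 989.64 copies per cell.

990 copies per cell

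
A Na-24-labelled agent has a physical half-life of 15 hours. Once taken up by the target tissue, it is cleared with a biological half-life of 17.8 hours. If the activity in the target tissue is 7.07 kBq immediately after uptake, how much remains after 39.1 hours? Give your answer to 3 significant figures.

1/t_eff = 1/t_phys + 1/t_biol = 1/15 + 1/17.8 = 0.12285 per hour.
t_eff = 15 × 17.8 / (15 + 17.8) ≈ 8.1402 hours.
Remaining = 7.07 × (1/2)^(39.1/8.1402) = 7.07 × (1/2)^4.8033 ≈ 0.25321 kBq.

0.253 kBq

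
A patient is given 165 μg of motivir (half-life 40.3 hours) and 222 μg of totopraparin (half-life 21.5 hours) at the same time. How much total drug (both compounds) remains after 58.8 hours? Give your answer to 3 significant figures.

motivir: 165 × (1/2)^(58.8/40.3) = 165 × (1/2)^1.4591 ≈ 60.016 μg.
totopraparin: 222 × (1/2)^(58.8/21.5) = 222 × (1/2)^2.7349 ≈ 33.348 μg.
Total = 60.016 + 33.348 ≈ 93.364 μg.

93.4 μg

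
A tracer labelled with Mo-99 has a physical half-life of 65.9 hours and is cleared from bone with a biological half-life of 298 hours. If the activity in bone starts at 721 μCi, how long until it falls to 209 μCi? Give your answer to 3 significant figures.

96.4 hours

1/t_eff = 1/t_phys + 1/t_biol = 1/65.9 + 1/298 = 0.01853 per hour.
t_eff = 65.9 × 298 / (65.9 + 298) ≈ 53.966 hours.
n = log₂(721/209) ≈ 1.7865; t = 1.7865 × 53.966 ≈ 96.41 hours.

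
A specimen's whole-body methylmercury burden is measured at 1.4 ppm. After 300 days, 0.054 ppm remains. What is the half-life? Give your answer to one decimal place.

63.9 days

A/A₀ = 0.054/1.4 ≈ 0.038571.
n = log₂(25.926) ≈ 4.6963 half-lives elapsed in 300 days.
t½ = 300/4.6963 ≈ 63.88 days.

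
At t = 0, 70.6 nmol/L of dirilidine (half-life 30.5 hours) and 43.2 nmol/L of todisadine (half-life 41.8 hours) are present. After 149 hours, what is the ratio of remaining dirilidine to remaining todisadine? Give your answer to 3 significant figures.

dirilidine: 70.6 × (1/2)^(149/30.5) = 70.6 × (1/2)^4.8852 ≈ 2.3889 nmol/L.
todisadine: 43.2 × (1/2)^(149/41.8) = 43.2 × (1/2)^3.5646 ≈ 3.6512 nmol/L.
Ratio ≈ 2.3889 / 3.6512 ≈ 0.65428.

0.654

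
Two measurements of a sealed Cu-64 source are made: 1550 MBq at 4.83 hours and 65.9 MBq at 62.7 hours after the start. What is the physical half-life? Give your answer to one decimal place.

Over Δt = 62.7 − 4.83 = 57.87 hours, the level fell by a factor of 1550/65.9 ≈ 23.52.
n = log₂(23.52) ≈ 4.5558 half-lives, so t½ = 57.87/4.5558 ≈ 12.702 hours.

12.7 hours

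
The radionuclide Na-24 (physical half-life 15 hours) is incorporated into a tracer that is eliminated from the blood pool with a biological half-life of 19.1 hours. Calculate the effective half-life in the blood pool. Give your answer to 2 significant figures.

1/t_eff = 1/t_phys + 1/t_biol = 1/15 + 1/19.1 = 0.11902 per hour.
t_eff = 15 × 19.1 / (15 + 19.1) ≈ 8.4018 hours.

8.4 hours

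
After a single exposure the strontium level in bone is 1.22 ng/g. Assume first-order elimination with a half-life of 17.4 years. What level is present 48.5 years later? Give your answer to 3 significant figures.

Number of half-lives: n = 48.5/17.4 ≈ 2.7874.
Remaining = 1.22 × (1/2)^2.7874 = 1.22 × 0.14485 ≈ 0.17672 ng/g.

0.177 ng/g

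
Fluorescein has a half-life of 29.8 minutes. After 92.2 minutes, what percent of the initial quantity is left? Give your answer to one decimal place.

11.7%

n = 92.2/29.8 ≈ 3.094 half-lives.
Fraction remaining = (1/2)^3.094 ≈ 0.11712, i.e. 11.712%.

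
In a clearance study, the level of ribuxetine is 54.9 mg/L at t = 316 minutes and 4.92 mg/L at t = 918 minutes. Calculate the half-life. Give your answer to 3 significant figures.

Over Δt = 918 − 316 = 602 minutes, the level fell by a factor of 54.9/4.92 ≈ 11.159.
n = log₂(11.159) ≈ 3.4801 half-lives, so t½ = 602/3.4801 ≈ 172.98 minutes.

173 minutes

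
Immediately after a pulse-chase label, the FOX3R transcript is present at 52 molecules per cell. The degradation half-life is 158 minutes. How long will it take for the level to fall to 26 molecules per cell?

158 minutes

26/52 = 1/2, so 1 half-life has elapsed.
t = 1 × 158 = 158 minutes.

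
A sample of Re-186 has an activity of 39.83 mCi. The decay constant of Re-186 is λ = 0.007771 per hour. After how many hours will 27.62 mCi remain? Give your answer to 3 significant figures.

47.1 hours

t½ = ln 2 / λ = 0.69315 / 0.007771 ≈ 89.197 hours.
Fraction remaining = 27.62/39.83 ≈ 0.69345.
n = log₂(39.83/27.62) = ln(1.4421)/ln 2 ≈ 0.52814 half-lives.
t = n × t½ = 0.52814 × 89.197 ≈ 47.109 hours.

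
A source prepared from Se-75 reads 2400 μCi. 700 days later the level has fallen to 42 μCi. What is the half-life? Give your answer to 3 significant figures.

120 days

A/A₀ = 42/2400 ≈ 0.0175.
n = log₂(57.143) ≈ 5.8365 half-lives elapsed in 700 days.
t½ = 700/5.8365 ≈ 119.93 days.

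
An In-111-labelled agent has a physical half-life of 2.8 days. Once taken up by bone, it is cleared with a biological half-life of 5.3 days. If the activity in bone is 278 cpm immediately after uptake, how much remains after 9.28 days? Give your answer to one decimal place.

8.3 cpm

1/t_eff = 1/t_phys + 1/t_biol = 1/2.8 + 1/5.3 = 0.54582 per day.
t_eff = 2.8 × 5.3 / (2.8 + 5.3) ≈ 1.8321 days.
Remaining = 278 × (1/2)^(9.28/1.8321) = 278 × (1/2)^5.0652 ≈ 8.3035 cpm.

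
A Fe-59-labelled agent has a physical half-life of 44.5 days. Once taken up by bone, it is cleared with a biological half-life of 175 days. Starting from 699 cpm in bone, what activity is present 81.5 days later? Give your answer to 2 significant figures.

1/t_eff = 1/t_phys + 1/t_biol = 1/44.5 + 1/175 = 0.028186 per day.
t_eff = 44.5 × 175 / (44.5 + 175) ≈ 35.478 days.
Remaining = 699 × (1/2)^(81.5/35.478) = 699 × (1/2)^2.2972 ≈ 142.22 cpm.

140 cpm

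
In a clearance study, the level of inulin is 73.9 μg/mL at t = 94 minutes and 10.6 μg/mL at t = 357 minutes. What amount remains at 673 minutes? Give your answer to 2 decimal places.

Over Δt = 357 − 94 = 263 minutes, the level fell by a factor of 73.9/10.6 ≈ 6.9717.
n = log₂(6.9717) ≈ 2.8015 half-lives, so t½ = 263/2.8015 ≈ 93.878 minutes.
From t = 357 to t = 673: 10.6 × (1/2)^((673−357)/93.878) ≈ 1.0281 μg/mL.

1.03 μg/mL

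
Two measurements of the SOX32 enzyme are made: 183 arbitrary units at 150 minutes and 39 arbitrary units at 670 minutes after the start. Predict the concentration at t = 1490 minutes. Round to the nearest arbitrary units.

3 arbitrary units

Over Δt = 670 − 150 = 520 minutes, the level fell by a factor of 183/39 ≈ 4.6923.
n = log₂(4.6923) ≈ 2.2303 half-lives, so t½ = 520/2.2303 ≈ 233.15 minutes.
From t = 670 to t = 1490: 39 × (1/2)^((1490−670)/233.15) ≈ 3.4067 arbitrary units.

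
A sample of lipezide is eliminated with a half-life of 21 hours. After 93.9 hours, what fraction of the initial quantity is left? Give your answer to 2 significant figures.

0.045

n = 93.9/21 ≈ 4.4714 half-lives.
Fraction remaining = (1/2)^4.4714 ≈ 0.045078.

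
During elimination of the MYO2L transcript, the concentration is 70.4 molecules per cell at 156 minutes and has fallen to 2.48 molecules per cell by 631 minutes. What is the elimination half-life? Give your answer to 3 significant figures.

98.4 minutes

Over Δt = 631 − 156 = 475 minutes, the level fell by a factor of 70.4/2.48 ≈ 28.387.
n = log₂(28.387) ≈ 4.8272 half-lives, so t½ = 475/4.8272 ≈ 98.401 minutes.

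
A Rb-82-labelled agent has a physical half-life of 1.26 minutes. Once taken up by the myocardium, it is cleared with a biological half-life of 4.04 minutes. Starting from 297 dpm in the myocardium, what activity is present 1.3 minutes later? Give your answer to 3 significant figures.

1/t_eff = 1/t_phys + 1/t_biol = 1/1.26 + 1/4.04 = 1.0412 per minute.
t_eff = 1.26 × 4.04 / (1.26 + 4.04) ≈ 0.96045 minutes.
Remaining = 297 × (1/2)^(1.3/0.96045) = 297 × (1/2)^1.3535 ≈ 116.23 dpm.

116 dpm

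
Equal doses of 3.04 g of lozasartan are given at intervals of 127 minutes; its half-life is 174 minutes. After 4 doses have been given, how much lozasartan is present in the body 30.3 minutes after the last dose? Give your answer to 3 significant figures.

The 4 doses were given 411.3, 284.3, 157.3, 30.3 minutes ago.
Total = 3.04·(1/2)^(411.3/174) + 3.04·(1/2)^(284.3/174) + 3.04·(1/2)^(157.3/174) + 3.04·(1/2)^(30.3/174)
      = 0.59061 + 0.97953 + 1.6246 + 2.6943 ≈ 5.889 g.

5.89 g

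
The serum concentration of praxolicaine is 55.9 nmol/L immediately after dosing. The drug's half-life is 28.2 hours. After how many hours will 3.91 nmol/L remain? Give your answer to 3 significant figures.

108 hours

Fraction remaining = 3.91/55.9 ≈ 0.069946.
n = log₂(55.9/3.91) = ln(14.297)/ln 2 ≈ 3.8376 half-lives.
t = n × t½ = 3.8376 × 28.2 ≈ 108.22 hours.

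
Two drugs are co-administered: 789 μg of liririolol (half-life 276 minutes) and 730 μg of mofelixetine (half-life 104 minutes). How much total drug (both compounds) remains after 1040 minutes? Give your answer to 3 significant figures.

liririolol: 789 × (1/2)^(1040/276) = 789 × (1/2)^3.7681 ≈ 57.911 μg.
mofelixetine: 730 × (1/2)^(1040/104) = 730 × (1/2)^10 ≈ 0.71289 μg.
Total = 57.911 + 0.71289 ≈ 58.624 μg.

58.6 μg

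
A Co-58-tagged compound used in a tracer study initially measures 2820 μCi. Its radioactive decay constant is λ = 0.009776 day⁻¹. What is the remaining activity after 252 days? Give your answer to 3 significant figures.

240 μCi

t½ = ln 2 / λ = 0.69315 / 0.009776 ≈ 70.903 days.
Number of half-lives: n = 252/70.903 ≈ 3.5542.
Remaining = 2820 × (1/2)^3.5542 = 2820 × 0.085132 ≈ 240.07 μCi.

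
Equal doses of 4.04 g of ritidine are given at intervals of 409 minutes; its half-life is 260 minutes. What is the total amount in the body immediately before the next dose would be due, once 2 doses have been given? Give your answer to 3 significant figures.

1.81 g

The 2 doses were given 818, 409 minutes ago.
Total = 4.04·(1/2)^(818/260) + 4.04·(1/2)^(409/260)
      = 0.45635 + 1.3578 ≈ 1.8142 g.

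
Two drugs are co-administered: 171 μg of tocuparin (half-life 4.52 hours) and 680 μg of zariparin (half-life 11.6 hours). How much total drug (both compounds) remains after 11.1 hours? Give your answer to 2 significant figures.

tocuparin: 171 × (1/2)^(11.1/4.52) = 171 × (1/2)^2.4558 ≈ 31.17 μg.
zariparin: 680 × (1/2)^(11.1/11.6) = 680 × (1/2)^0.9569 ≈ 350.31 μg.
Total = 31.17 + 350.31 ≈ 381.48 μg.

380 μg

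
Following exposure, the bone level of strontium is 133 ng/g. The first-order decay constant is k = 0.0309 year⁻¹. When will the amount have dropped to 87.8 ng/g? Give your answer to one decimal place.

t½ = ln 2 / k = 0.69315 / 0.0309 ≈ 22.432 years.
Fraction remaining = 87.8/133 ≈ 0.66015.
n = log₂(133/87.8) = ln(1.5148)/ln 2 ≈ 0.59913 half-lives.
t = n × t½ = 0.59913 × 22.432 ≈ 13.44 years.

13.4 years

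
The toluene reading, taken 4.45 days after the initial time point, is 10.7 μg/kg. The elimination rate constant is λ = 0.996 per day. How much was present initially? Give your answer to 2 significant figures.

t½ = ln 2 / λ = 0.69315 / 0.996 ≈ 0.69593 days.
Number of half-lives elapsed: n = 4.45/0.69593 ≈ 6.3943.
A₀ = A × 2^n = 10.7 × 2^6.3943 = 10.7 × 84.116 ≈ 900.04 μg/kg.

900 μg/kg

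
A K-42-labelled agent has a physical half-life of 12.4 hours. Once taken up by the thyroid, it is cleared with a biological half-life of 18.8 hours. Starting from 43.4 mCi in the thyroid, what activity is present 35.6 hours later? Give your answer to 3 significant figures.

1/t_eff = 1/t_phys + 1/t_biol = 1/12.4 + 1/18.8 = 0.13384 per hour.
t_eff = 12.4 × 18.8 / (12.4 + 18.8) ≈ 7.4718 hours.
Remaining = 43.4 × (1/2)^(35.6/7.4718) = 43.4 × (1/2)^4.7646 ≈ 1.5966 mCi.

1.60 mCi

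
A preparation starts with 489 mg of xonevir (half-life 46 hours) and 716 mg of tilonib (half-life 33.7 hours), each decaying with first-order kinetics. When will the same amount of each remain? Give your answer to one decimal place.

69.3 hours

Set 489·(1/2)^(t/46) = 716·(1/2)^(t/33.7).
Taking log₂: log₂(489/716) = t·(1/46 − 1/33.7).
log₂(0.68296) = -0.55013; 1/46 − 1/33.7 = -0.0079345.
t = -0.55013 / -0.0079345 ≈ 69.334 hours.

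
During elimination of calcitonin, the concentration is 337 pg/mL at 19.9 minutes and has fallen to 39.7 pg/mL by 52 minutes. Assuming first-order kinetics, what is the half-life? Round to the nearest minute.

10 minutes

Over Δt = 52 − 19.9 = 32.1 minutes, the level fell by a factor of 337/39.7 ≈ 8.4887.
n = log₂(8.4887) ≈ 3.0855 half-lives, so t½ = 32.1/3.0855 ≈ 10.403 minutes.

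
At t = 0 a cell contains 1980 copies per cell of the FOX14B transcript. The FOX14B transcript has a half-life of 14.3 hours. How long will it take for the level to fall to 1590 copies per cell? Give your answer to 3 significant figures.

Fraction remaining = 1590/1980 ≈ 0.80303.
n = log₂(1980/1590) = ln(1.2453)/ln 2 ≈ 0.31647 half-lives.
t = n × t½ = 0.31647 × 14.3 ≈ 4.5256 hours.

4.53 hours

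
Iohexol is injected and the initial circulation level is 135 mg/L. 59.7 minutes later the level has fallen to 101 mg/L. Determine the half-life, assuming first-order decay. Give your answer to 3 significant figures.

143 minutes

A/A₀ = 101/135 ≈ 0.74815.
n = log₂(1.3366) ≈ 0.4186 half-lives elapsed in 59.7 minutes.
t½ = 59.7/0.4186 ≈ 142.62 minutes.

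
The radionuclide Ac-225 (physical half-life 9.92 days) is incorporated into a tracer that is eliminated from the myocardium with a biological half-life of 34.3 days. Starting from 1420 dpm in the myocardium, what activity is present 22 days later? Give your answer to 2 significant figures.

1/t_eff = 1/t_phys + 1/t_biol = 1/9.92 + 1/34.3 = 0.12996 per day.
t_eff = 9.92 × 34.3 / (9.92 + 34.3) ≈ 7.6946 days.
Remaining = 1420 × (1/2)^(22/7.6946) = 1420 × (1/2)^2.8591 ≈ 195.7 dpm.

200 dpm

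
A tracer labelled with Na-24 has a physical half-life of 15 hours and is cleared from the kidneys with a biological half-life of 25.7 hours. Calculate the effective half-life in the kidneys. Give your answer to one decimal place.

9.5 hours

1/t_eff = 1/t_phys + 1/t_biol = 1/15 + 1/25.7 = 0.10558 per hour.
t_eff = 15 × 25.7 / (15 + 25.7) ≈ 9.4717 hours.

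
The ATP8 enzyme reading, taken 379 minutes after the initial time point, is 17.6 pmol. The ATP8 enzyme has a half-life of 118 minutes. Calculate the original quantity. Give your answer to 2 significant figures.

160 pmol

Number of half-lives elapsed: n = 379/118 ≈ 3.2119.
A₀ = A × 2^n = 17.6 × 2^3.2119 = 17.6 × 9.2655 ≈ 163.07 pmol.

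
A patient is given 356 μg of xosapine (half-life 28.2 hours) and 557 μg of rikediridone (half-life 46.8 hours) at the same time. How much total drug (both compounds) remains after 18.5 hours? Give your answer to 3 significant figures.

xosapine: 356 × (1/2)^(18.5/28.2) = 356 × (1/2)^0.65603 ≈ 225.93 μg.
rikediridone: 557 × (1/2)^(18.5/46.8) = 557 × (1/2)^0.3953 ≈ 423.5 μg.
Total = 225.93 + 423.5 ≈ 649.43 μg.

649 μg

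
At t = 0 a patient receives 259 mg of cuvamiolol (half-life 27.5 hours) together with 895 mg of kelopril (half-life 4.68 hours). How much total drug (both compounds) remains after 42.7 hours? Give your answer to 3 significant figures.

89.9 mg

cuvamiolol: 259 × (1/2)^(42.7/27.5) = 259 × (1/2)^1.5527 ≈ 88.284 mg.
kelopril: 895 × (1/2)^(42.7/4.68) = 895 × (1/2)^9.1239 ≈ 1.6042 mg.
Total = 88.284 + 1.6042 ≈ 89.888 mg.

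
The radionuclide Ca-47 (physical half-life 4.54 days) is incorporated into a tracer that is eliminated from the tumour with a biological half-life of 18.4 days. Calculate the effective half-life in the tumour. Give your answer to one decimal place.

3.6 days

1/t_eff = 1/t_phys + 1/t_biol = 1/4.54 + 1/18.4 = 0.27461 per day.
t_eff = 4.54 × 18.4 / (4.54 + 18.4) ≈ 3.6415 days.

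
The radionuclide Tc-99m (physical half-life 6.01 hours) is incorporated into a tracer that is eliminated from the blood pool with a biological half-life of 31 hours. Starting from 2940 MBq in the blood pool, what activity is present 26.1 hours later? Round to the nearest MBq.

1/t_eff = 1/t_phys + 1/t_biol = 1/6.01 + 1/31 = 0.19865 per hour.
t_eff = 6.01 × 31 / (6.01 + 31) ≈ 5.034 hours.
Remaining = 2940 × (1/2)^(26.1/5.034) = 2940 × (1/2)^5.1847 ≈ 80.835 MBq.

81 MBq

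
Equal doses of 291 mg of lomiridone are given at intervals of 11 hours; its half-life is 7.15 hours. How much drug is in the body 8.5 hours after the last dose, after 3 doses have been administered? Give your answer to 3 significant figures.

187 mg

The 3 doses were given 30.5, 19.5, 8.5 hours ago.
Total = 291·(1/2)^(30.5/7.15) + 291·(1/2)^(19.5/7.15) + 291·(1/2)^(8.5/7.15)
      = 15.128 + 43.944 + 127.65 ≈ 186.72 mg.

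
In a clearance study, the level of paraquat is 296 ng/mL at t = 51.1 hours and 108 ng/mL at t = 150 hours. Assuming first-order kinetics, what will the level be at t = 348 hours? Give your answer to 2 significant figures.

14 ng/mL

Over Δt = 150 − 51.1 = 98.9 hours, the level fell by a factor of 296/108 ≈ 2.7407.
n = log₂(2.7407) ≈ 1.4546 half-lives, so t½ = 98.9/1.4546 ≈ 67.993 hours.
From t = 150 to t = 348: 108 × (1/2)^((348−150)/67.993) ≈ 14.348 ng/mL.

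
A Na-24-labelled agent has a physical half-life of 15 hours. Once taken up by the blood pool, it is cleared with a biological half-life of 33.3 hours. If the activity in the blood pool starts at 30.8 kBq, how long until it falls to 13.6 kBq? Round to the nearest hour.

1/t_eff = 1/t_phys + 1/t_biol = 1/15 + 1/33.3 = 0.096697 per hour.
t_eff = 15 × 33.3 / (15 + 33.3) ≈ 10.342 hours.
n = log₂(30.8/13.6) ≈ 1.1793; t = 1.1793 × 10.342 ≈ 12.196 hours.

12 hours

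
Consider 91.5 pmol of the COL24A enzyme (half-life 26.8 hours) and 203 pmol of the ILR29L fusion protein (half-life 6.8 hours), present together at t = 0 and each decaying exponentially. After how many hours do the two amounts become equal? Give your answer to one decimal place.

10.5 hours

Set 91.5·(1/2)^(t/26.8) = 203·(1/2)^(t/6.8).
Taking log₂: log₂(91.5/203) = t·(1/26.8 − 1/6.8).
log₂(0.45074) = -1.1496; 1/26.8 − 1/6.8 = -0.10975.
t = -1.1496 / -0.10975 ≈ 10.475 hours.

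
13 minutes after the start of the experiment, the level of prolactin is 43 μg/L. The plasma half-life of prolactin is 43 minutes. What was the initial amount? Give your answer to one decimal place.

Number of half-lives elapsed: n = 13/43 ≈ 0.30233.
A₀ = A × 2^n = 43 × 2^0.30233 = 43 × 1.2331 ≈ 53.025 μg/L.

53.0 μg/L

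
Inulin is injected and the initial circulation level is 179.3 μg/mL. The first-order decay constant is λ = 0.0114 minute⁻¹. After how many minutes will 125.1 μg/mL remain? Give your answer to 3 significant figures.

31.6 minutes

t½ = ln 2 / λ = 0.69315 / 0.0114 ≈ 60.802 minutes.
Fraction remaining = 125.1/179.3 ≈ 0.69771.
n = log₂(179.3/125.1) = ln(1.4333)/ln 2 ≈ 0.51929 half-lives.
t = n × t½ = 0.51929 × 60.802 ≈ 31.574 minutes.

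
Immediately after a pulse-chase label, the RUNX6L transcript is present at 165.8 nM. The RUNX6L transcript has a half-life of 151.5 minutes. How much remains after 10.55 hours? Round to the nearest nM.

9 nM

Convert the elapsed time: 10.55 hours = 633 minutes.
Number of half-lives: n = 633/151.5 ≈ 4.1782.
Remaining = 165.8 × (1/2)^4.1782 = 165.8 × 0.055237 ≈ 9.1583 nM.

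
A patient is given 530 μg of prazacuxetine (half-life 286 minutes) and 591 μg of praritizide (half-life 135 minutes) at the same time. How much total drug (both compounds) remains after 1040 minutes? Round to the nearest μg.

45 μg

prazacuxetine: 530 × (1/2)^(1040/286) = 530 × (1/2)^3.6364 ≈ 42.621 μg.
praritizide: 591 × (1/2)^(1040/135) = 591 × (1/2)^7.7037 ≈ 2.8349 μg.
Total = 42.621 + 2.8349 ≈ 45.456 μg.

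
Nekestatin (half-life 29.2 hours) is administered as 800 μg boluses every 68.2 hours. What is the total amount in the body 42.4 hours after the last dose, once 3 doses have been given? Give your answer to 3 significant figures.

362 μg

The 3 doses were given 178.8, 110.6, 42.4 hours ago.
Total = 800·(1/2)^(178.8/29.2) + 800·(1/2)^(110.6/29.2) + 800·(1/2)^(42.4/29.2)
      = 11.476 + 57.928 + 292.4 ≈ 361.8 μg.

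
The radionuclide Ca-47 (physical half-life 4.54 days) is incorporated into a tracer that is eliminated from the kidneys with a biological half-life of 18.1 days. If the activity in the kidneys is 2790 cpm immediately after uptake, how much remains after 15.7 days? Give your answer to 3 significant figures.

139 cpm

1/t_eff = 1/t_phys + 1/t_biol = 1/4.54 + 1/18.1 = 0.27551 per day.
t_eff = 4.54 × 18.1 / (4.54 + 18.1) ≈ 3.6296 days.
Remaining = 2790 × (1/2)^(15.7/3.6296) = 2790 × (1/2)^4.3256 ≈ 139.15 cpm.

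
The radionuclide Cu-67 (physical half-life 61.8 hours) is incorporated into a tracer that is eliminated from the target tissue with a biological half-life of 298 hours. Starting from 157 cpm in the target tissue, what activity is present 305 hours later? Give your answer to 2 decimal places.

2.52 cpm

1/t_eff = 1/t_phys + 1/t_biol = 1/61.8 + 1/298 = 0.019537 per hour.
t_eff = 61.8 × 298 / (61.8 + 298) ≈ 51.185 hours.
Remaining = 157 × (1/2)^(305/51.185) = 157 × (1/2)^5.9588 ≈ 2.5243 cpm.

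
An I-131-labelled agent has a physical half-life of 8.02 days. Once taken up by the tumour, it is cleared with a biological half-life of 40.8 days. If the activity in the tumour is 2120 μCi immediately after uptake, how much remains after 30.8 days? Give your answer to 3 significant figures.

1/t_eff = 1/t_phys + 1/t_biol = 1/8.02 + 1/40.8 = 0.1492 per day.
t_eff = 8.02 × 40.8 / (8.02 + 40.8) ≈ 6.7025 days.
Remaining = 2120 × (1/2)^(30.8/6.7025) = 2120 × (1/2)^4.5953 ≈ 87.703 μCi.

87.7 μCi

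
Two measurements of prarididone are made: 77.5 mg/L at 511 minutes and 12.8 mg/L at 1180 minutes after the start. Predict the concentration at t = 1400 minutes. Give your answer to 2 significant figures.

7.1 mg/L

Over Δt = 1180 − 511 = 669 minutes, the level fell by a factor of 77.5/12.8 ≈ 6.0547.
n = log₂(6.0547) ≈ 2.5981 half-lives, so t½ = 669/2.5981 ≈ 257.5 minutes.
From t = 1180 to t = 1400: 12.8 × (1/2)^((1400−1180)/257.5) ≈ 7.0798 mg/L.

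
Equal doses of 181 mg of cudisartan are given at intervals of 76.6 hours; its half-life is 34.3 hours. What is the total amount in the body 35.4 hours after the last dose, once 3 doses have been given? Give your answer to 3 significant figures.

111 mg

The 3 doses were given 188.6, 112, 35.4 hours ago.
Total = 181·(1/2)^(188.6/34.3) + 181·(1/2)^(112/34.3) + 181·(1/2)^(35.4/34.3)
      = 4.0036 + 18.825 + 88.51 ≈ 111.34 mg.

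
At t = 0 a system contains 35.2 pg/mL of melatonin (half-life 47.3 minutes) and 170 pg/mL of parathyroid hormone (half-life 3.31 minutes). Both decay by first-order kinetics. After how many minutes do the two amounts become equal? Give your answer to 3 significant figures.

8.09 minutes

Set 35.2·(1/2)^(t/47.3) = 170·(1/2)^(t/3.31).
Taking log₂: log₂(35.2/170) = t·(1/47.3 − 1/3.31).
log₂(0.20706) = -2.2719; 1/47.3 − 1/3.31 = -0.28097.
t = -2.2719 / -0.28097 ≈ 8.0858 minutes.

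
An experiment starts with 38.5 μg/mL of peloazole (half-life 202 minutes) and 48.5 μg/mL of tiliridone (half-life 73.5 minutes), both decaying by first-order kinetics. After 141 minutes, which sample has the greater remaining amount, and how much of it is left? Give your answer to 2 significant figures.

peloazole, 24 μg/mL

peloazole: 38.5 × (1/2)^0.69802 ≈ 23.732 μg/mL.
tiliridone: 48.5 × (1/2)^1.9184 ≈ 12.831 μg/mL.
Peloazole has more remaining, at ≈ 23.732 μg/mL.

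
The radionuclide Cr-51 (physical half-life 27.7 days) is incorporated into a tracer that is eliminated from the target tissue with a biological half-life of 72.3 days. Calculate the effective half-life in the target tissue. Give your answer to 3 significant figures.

20.0 days

1/t_eff = 1/t_phys + 1/t_biol = 1/27.7 + 1/72.3 = 0.049932 per day.
t_eff = 27.7 × 72.3 / (27.7 + 72.3) ≈ 20.027 days.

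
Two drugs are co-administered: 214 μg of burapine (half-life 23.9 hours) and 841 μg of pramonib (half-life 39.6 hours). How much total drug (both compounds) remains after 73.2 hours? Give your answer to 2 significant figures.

260 μg

burapine: 214 × (1/2)^(73.2/23.9) = 214 × (1/2)^3.0628 ≈ 25.611 μg.
pramonib: 841 × (1/2)^(73.2/39.6) = 841 × (1/2)^1.8485 ≈ 233.53 μg.
Total = 25.611 + 233.53 ≈ 259.14 μg.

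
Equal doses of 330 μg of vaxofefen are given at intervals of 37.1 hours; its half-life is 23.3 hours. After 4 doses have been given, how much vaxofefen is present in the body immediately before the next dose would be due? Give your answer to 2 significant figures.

The 4 doses were given 148.4, 111.3, 74.2, 37.1 hours ago.
Total = 330·(1/2)^(148.4/23.3) + 330·(1/2)^(111.3/23.3) + 330·(1/2)^(74.2/23.3) + 330·(1/2)^(37.1/23.3)
      = 3.9923 + 12.038 + 36.297 + 109.44 ≈ 161.77 μg.

160 μg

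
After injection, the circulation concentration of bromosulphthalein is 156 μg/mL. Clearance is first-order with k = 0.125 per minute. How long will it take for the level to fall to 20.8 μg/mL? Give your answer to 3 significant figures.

t½ = ln 2 / k = 0.69315 / 0.125 ≈ 5.5452 minutes.
Fraction remaining = 20.8/156 ≈ 0.13333.
n = log₂(156/20.8) = ln(7.5)/ln 2 ≈ 2.9069 half-lives.
t = n × t½ = 2.9069 × 5.5452 ≈ 16.119 minutes.

16.1 minutes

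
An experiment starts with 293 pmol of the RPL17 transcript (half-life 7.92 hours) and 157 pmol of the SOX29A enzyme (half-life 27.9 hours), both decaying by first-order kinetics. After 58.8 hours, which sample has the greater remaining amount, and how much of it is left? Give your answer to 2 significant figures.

SOX29A enzyme, 36 pmol

RPL17 transcript: 293 × (1/2)^7.4242 ≈ 1.7059 pmol.
SOX29A enzyme: 157 × (1/2)^2.1075 ≈ 36.431 pmol.
SOX29A enzyme has more remaining, at ≈ 36.431 pmol.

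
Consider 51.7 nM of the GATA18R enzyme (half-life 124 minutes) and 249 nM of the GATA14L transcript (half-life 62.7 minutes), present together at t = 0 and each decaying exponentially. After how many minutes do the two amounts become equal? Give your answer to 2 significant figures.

Set 51.7·(1/2)^(t/124) = 249·(1/2)^(t/62.7).
Taking log₂: log₂(51.7/249) = t·(1/124 − 1/62.7).
log₂(0.20763) = -2.2679; 1/124 − 1/62.7 = -0.0078844.
t = -2.2679 / -0.0078844 ≈ 287.64 minutes.

290 minutes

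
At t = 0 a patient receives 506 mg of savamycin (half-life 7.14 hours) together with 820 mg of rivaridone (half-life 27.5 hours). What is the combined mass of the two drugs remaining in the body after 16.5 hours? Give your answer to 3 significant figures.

643 mg

savamycin: 506 × (1/2)^(16.5/7.14) = 506 × (1/2)^2.3109 ≈ 101.97 mg.
rivaridone: 820 × (1/2)^(16.5/27.5) = 820 × (1/2)^0.6 ≈ 541 mg.
Total = 101.97 + 541 ≈ 642.97 mg.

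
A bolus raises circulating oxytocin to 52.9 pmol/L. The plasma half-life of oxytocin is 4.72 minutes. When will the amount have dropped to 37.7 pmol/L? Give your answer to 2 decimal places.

Fraction remaining = 37.7/52.9 ≈ 0.71267.
n = log₂(52.9/37.7) = ln(1.4032)/ln 2 ≈ 0.4887 half-lives.
t = n × t½ = 0.4887 × 4.72 ≈ 2.3067 minutes.

2.31 minutes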